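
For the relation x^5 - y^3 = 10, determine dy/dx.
Differentiate both sides with respect to x, treating y as y(x). By the chain rule, any term containing y contributes a factor of y' = dy/dx when we differentiate it.

Move every term to one side and write the relation as F(x, y) = 0. Term by term,
  d/dx[x^5] = 5x^4
  d/dx[-y^3] = -3y^2·y'
  d/dx[-10] = 0

The pieces without y' make up ∂F/∂x and the coefficient of y' is ∂F/∂y:
  ∂F/∂x = 5x^4,
  ∂F/∂y = -3y^2.

Since d/dx[F] = ∂F/∂x + (∂F/∂y)·y' = 0, solve for y':
  (∂F/∂y)·y' = -∂F/∂x
  dy/dx = -(∂F/∂x)/(∂F/∂y) = -(5x^4)/(-3y^2) = 5x^4/(3y^2)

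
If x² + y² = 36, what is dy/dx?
Apply d/dx to both sides, remembering that y depends on x. Each occurrence of y therefore brings in a y' = dy/dx via the chain rule.

With F(x, y) equal to the left-hand side minus the right, differentiate F term by term:
  d/dx[x^2] = 2x
  d/dx[y^2] = 2y·y'
  d/dx[-36] = 0
Adding these up, d/dx[F] = 0 becomes
  (2x) + (2y)·y' = 0,
so isolating y',
  dy/dx = -(2x)/(2y) = -x/y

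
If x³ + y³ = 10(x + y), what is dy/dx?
Differentiate both sides with respect to x, treating y as y(x). By the chain rule, any term containing y contributes a factor of y' = dy/dx when we differentiate it.

Move every term to one side and write the relation as F(x, y) = 0. Term by term,
  d/dx[x^3] = 3x^2
  d/dx[-10x] = -10
  d/dx[y^3] = 3y^2·y'
  d/dx[-10y] = -10·y'

The pieces without y' make up ∂F/∂x and the coefficient of y' is ∂F/∂y:
  ∂F/∂x = 3x^2 - 10,
  ∂F/∂y = 3y^2 - 10.

Since d/dx[F] = ∂F/∂x + (∂F/∂y)·y' = 0, solve for y':
  (∂F/∂y)·y' = -∂F/∂x
  dy/dx = -(∂F/∂x)/(∂F/∂y) = -(3x^2 - 10)/(3y^2 - 10) = (10 - 3x^2)/(3y^2 - 10)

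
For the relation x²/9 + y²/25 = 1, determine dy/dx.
Apply d/dx to both sides, remembering that y depends on x. Each occurrence of y therefore brings in a y' = dy/dx via the chain rule.

With F(x, y) equal to the left-hand side minus the right, differentiate F term by term:
  d/dx[x^2/9] = 2x/9
  d/dx[y^2/25] = 2y·y'/25
  d/dx[-1] = 0
Adding these up, d/dx[F] = 0 becomes
  (2x/9) + (2y/25)·y' = 0,
so isolating y',
  dy/dx = -(2x/9)/(2y/25) = -25x/(9y)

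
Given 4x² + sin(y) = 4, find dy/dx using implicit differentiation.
Apply d/dx to both sides, remembering that y depends on x. Each occurrence of y therefore brings in a y' = dy/dx via the chain rule.

With F(x, y) equal to the left-hand side minus the right, differentiate F term by term:
  d/dx[4x^2] = 8x
  d/dx[sin(y)] = y'·cos(y)
  d/dx[-4] = 0
Adding these up, d/dx[F] = 0 becomes
  (8x) + (cos(y))·y' = 0,
so isolating y',
  dy/dx = -(8x)/(cos(y)) = -8x/cos(y)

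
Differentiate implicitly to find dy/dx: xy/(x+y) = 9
Apply d/dx to both sides, remembering that y depends on x. Each occurrence of y therefore brings in a y' = dy/dx via the chain rule.

With F(x, y) equal to the left-hand side minus the right, differentiate F term by term:
  d/dx[xy/(x + y)] = xy(-y' - 1)/(x + y)^2 + x·y'/(x + y) + y/(x + y)
  d/dx[-9] = 0
Adding these up, d/dx[F] = 0 becomes
  (-xy/(x + y)^2 + y/(x + y)) + (-xy/(x + y)^2 + x/(x + y))·y' = 0,
so isolating y',
  dy/dx = -(-xy/(x + y)^2 + y/(x + y))/(-xy/(x + y)^2 + x/(x + y))
        = -(y^2/(x + y)^2)/(x^2/(x + y)^2) = -y^2/x^2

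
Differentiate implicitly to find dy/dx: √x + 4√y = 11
Differentiate both sides with respect to x, treating y as y(x). By the chain rule, any term containing y contributes a factor of y' = dy/dx when we differentiate it.

Move every term to one side and write the relation as F(x, y) = 0. Term by term,
  d/dx[√(x)] = 1/(2√(x))
  d/dx[4√(y)] = 2·y'/√(y)
  d/dx[-11] = 0

The pieces without y' make up ∂F/∂x and the coefficient of y' is ∂F/∂y:
  ∂F/∂x = 1/(2√(x)),
  ∂F/∂y = 2/√(y).

Since d/dx[F] = ∂F/∂x + (∂F/∂y)·y' = 0, solve for y':
  (∂F/∂y)·y' = -∂F/∂x
  dy/dx = -(∂F/∂x)/(∂F/∂y) = -(1/(2√(x)))/(2/√(y)) = -√(y)/(4√(x))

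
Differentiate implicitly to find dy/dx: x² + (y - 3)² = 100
Take d/dx of both sides. Since y is implicitly a function of x, the chain rule attaches a y' = dy/dx factor whenever we differentiate through y.

Set F(x, y) = (left side) − (right side), so the curve is F = 0. Differentiating each term of F:
  d/dx[x^2] = 2x
  d/dx[(y - 3)^2] = 2·y'(y - 3)
  d/dx[-100] = 0

Collecting, the y'-free part is the partial derivative in x and the y' coefficient is the partial derivative in y:
  ∂F/∂x = 2x
  ∂F/∂y = 2y - 6

so d/dx[F(x, y(x))] = ∂F/∂x + (∂F/∂y)·y' = 0. Rearranging,
  dy/dx = -(∂F/∂x)/(∂F/∂y) = -(2x)/(2y - 6) = -x/(y - 3)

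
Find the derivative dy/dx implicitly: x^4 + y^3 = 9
Differentiate both sides with respect to x, treating y as y(x). By the chain rule, any term containing y contributes a factor of y' = dy/dx when we differentiate it.

Move every term to one side and write the relation as F(x, y) = 0. Term by term,
  d/dx[x^4] = 4x^3
  d/dx[y^3] = 3y^2·y'
  d/dx[-9] = 0

The pieces without y' make up ∂F/∂x and the coefficient of y' is ∂F/∂y:
  ∂F/∂x = 4x^3,
  ∂F/∂y = 3y^2.

Since d/dx[F] = ∂F/∂x + (∂F/∂y)·y' = 0, solve for y':
  (∂F/∂y)·y' = -∂F/∂x
  dy/dx = -(∂F/∂x)/(∂F/∂y) = -(4x^3)/(3y^2) = -4x^3/(3y^2)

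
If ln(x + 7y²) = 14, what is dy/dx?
Differentiate both sides with respect to x, treating y as y(x). By the chain rule, any term containing y contributes a factor of y' = dy/dx when we differentiate it.

Move every term to one side and write the relation as F(x, y) = 0. Term by term,
  d/dx[ln(x + 7y^2)] = (14y·y' + 1)/(x + 7y^2)
  d/dx[-14] = 0

The pieces without y' make up ∂F/∂x and the coefficient of y' is ∂F/∂y:
  ∂F/∂x = 1/(x + 7y^2),
  ∂F/∂y = 14y/(x + 7y^2).

Since d/dx[F] = ∂F/∂x + (∂F/∂y)·y' = 0, solve for y':
  (∂F/∂y)·y' = -∂F/∂x
  dy/dx = -(∂F/∂x)/(∂F/∂y) = -(1/(x + 7y^2))/(14y/(x + 7y^2)) = -1/(14y)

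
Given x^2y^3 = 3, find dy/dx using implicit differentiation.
Differentiate the relation implicitly: treat y = y(x) and apply the chain rule, so every y-derivative picks up a y' = dy/dx factor.

With everything moved to the left-hand side, differentiate term by term:
  d/dx[x^2y^3] = 3x^2y^2·y' + 2xy^3
  d/dx[-3] = 0

Separating the contributions that come from x directly and those that come through y:
  without y':      2xy^3
  multiplying y':  3x^2y^2

so (2xy^3) + (3x^2y^2)·y' = 0, and therefore
  dy/dx = -(2xy^3)/(3x^2y^2) = -2y/(3x)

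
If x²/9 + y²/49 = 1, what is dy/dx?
Apply d/dx to both sides, remembering that y depends on x. Each occurrence of y therefore brings in a y' = dy/dx via the chain rule.

With F(x, y) equal to the left-hand side minus the right, differentiate F term by term:
  d/dx[x^2/9] = 2x/9
  d/dx[y^2/49] = 2y·y'/49
  d/dx[-1] = 0
Adding these up, d/dx[F] = 0 becomes
  (2x/9) + (2y/49)·y' = 0,
so isolating y',
  dy/dx = -(2x/9)/(2y/49) = -49x/(9y)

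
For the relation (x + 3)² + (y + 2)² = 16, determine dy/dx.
Apply d/dx to both sides, remembering that y depends on x. Each occurrence of y therefore brings in a y' = dy/dx via the chain rule.

With F(x, y) equal to the left-hand side minus the right, differentiate F term by term:
  d/dx[(x + 3)^2] = 2x + 6
  d/dx[(y + 2)^2] = 2·y'(y + 2)
  d/dx[-16] = 0
Adding these up, d/dx[F] = 0 becomes
  (2x + 6) + (2y + 4)·y' = 0,
so isolating y',
  dy/dx = -(2x + 6)/(2y + 4) = (-x - 3)/(y + 2)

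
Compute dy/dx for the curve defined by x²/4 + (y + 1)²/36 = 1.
Differentiate both sides with respect to x, treating y as y(x). By the chain rule, any term containing y contributes a factor of y' = dy/dx when we differentiate it.

Move every term to one side and write the relation as F(x, y) = 0. Term by term,
  d/dx[x^2/4] = x/2
  d/dx[(y + 1)^2/36] = y'(y + 1)/18
  d/dx[-1] = 0

The pieces without y' make up ∂F/∂x and the coefficient of y' is ∂F/∂y:
  ∂F/∂x = x/2,
  ∂F/∂y = y/18 + 1/18.

Since d/dx[F] = ∂F/∂x + (∂F/∂y)·y' = 0, solve for y':
  (∂F/∂y)·y' = -∂F/∂x
  dy/dx = -(∂F/∂x)/(∂F/∂y) = -(x/2)/(y/18 + 1/18)
        = -(x/2)/((y + 1)/18) = -9x/(y + 1)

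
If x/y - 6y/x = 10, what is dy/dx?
Take d/dx of both sides. Since y is implicitly a function of x, the chain rule attaches a y' = dy/dx factor whenever we differentiate through y.

Set F(x, y) = (left side) − (right side), so the curve is F = 0. Differentiating each term of F:
  d/dx[x/y] = -x·y'/y^2 + 1/y
  d/dx[-6y/x] = -6·y'/x + 6y/x^2
  d/dx[-10] = 0

Collecting, the y'-free part is the partial derivative in x and the y' coefficient is the partial derivative in y:
  ∂F/∂x = 1/y + 6y/x^2
  ∂F/∂y = -x/y^2 - 6/x

so d/dx[F(x, y(x))] = ∂F/∂x + (∂F/∂y)·y' = 0. Rearranging,
  dy/dx = -(∂F/∂x)/(∂F/∂y) = -(1/y + 6y/x^2)/(-x/y^2 - 6/x)
        = -((x^2 + 6y^2)/(x^2y))/(-(x^2 + 6y^2)/(xy^2)) = y/x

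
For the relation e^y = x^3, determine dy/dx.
Take d/dx of both sides. Since y is implicitly a function of x, the chain rule attaches a y' = dy/dx factor whenever we differentiate through y.

Set F(x, y) = (left side) − (right side), so the curve is F = 0. Differentiating each term of F:
  d/dx[-x^3] = -3x^2
  d/dx[e^(y)] = y'·e^(y)

Collecting, the y'-free part is the partial derivative in x and the y' coefficient is the partial derivative in y:
  ∂F/∂x = -3x^2
  ∂F/∂y = e^(y)

so d/dx[F(x, y(x))] = ∂F/∂x + (∂F/∂y)·y' = 0. Rearranging,
  dy/dx = -(∂F/∂x)/(∂F/∂y) = -(-3x^2)/(e^(y)) = 3x^2e^(-y)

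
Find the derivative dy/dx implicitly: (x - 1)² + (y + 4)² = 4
Differentiate the relation implicitly: treat y = y(x) and apply the chain rule, so every y-derivative picks up a y' = dy/dx factor.

With everything moved to the left-hand side, differentiate term by term:
  d/dx[(x - 1)^2] = 2x - 2
  d/dx[(y + 4)^2] = 2·y'(y + 4)
  d/dx[-4] = 0

Separating the contributions that come from x directly and those that come through y:
  without y':      2x - 2
  multiplying y':  2y + 8

so (2x - 2) + (2y + 8)·y' = 0, and therefore
  dy/dx = -(2x - 2)/(2y + 8) = (1 - x)/(y + 4)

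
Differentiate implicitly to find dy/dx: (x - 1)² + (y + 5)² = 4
Differentiate the relation implicitly: treat y = y(x) and apply the chain rule, so every y-derivative picks up a y' = dy/dx factor.

With everything moved to the left-hand side, differentiate term by term:
  d/dx[(x - 1)^2] = 2x - 2
  d/dx[(y + 5)^2] = 2·y'(y + 5)
  d/dx[-4] = 0

Separating the contributions that come from x directly and those that come through y:
  without y':      2x - 2
  multiplying y':  2y + 10

so (2x - 2) + (2y + 10)·y' = 0, and therefore
  dy/dx = -(2x - 2)/(2y + 10) = (1 - x)/(y + 5)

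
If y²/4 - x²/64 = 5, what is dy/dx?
Apply d/dx to both sides, remembering that y depends on x. Each occurrence of y therefore brings in a y' = dy/dx via the chain rule.

With F(x, y) equal to the left-hand side minus the right, differentiate F term by term:
  d/dx[-x^2/64] = -x/32
  d/dx[y^2/4] = y·y'/2
  d/dx[-5] = 0
Adding these up, d/dx[F] = 0 becomes
  (-x/32) + (y/2)·y' = 0,
so isolating y',
  dy/dx = -(-x/32)/(y/2) = x/(16y)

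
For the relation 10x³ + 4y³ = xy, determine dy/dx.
Apply d/dx to both sides, remembering that y depends on x. Each occurrence of y therefore brings in a y' = dy/dx via the chain rule.

With F(x, y) equal to the left-hand side minus the right, differentiate F term by term:
  d/dx[10x^3] = 30x^2
  d/dx[-xy] = -x·y' - y
  d/dx[4y^3] = 12y^2·y'
Adding these up, d/dx[F] = 0 becomes
  (30x^2 - y) + (-x + 12y^2)·y' = 0,
so isolating y',
  dy/dx = -(30x^2 - y)/(-x + 12y^2) = (30x^2 - y)/(x - 12y^2)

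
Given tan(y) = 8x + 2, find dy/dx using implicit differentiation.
Differentiate both sides with respect to x, treating y as y(x). By the chain rule, any term containing y contributes a factor of y' = dy/dx when we differentiate it.

Move every term to one side and write the relation as F(x, y) = 0. Term by term,
  d/dx[-8x] = -8
  d/dx[tan(y)] = y'(tan(y)^2 + 1)
  d/dx[-2] = 0

The pieces without y' make up ∂F/∂x and the coefficient of y' is ∂F/∂y:
  ∂F/∂x = -8,
  ∂F/∂y = tan(y)^2 + 1.

Since d/dx[F] = ∂F/∂x + (∂F/∂y)·y' = 0, solve for y':
  (∂F/∂y)·y' = -∂F/∂x
  dy/dx = -(∂F/∂x)/(∂F/∂y) = -(-8)/(tan(y)^2 + 1) = 8cos(y)^2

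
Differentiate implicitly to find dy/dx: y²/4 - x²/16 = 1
Apply d/dx to both sides, remembering that y depends on x. Each occurrence of y therefore brings in a y' = dy/dx via the chain rule.

With F(x, y) equal to the left-hand side minus the right, differentiate F term by term:
  d/dx[-x^2/16] = -x/8
  d/dx[y^2/4] = y·y'/2
  d/dx[-1] = 0
Adding these up, d/dx[F] = 0 becomes
  (-x/8) + (y/2)·y' = 0,
so isolating y',
  dy/dx = -(-x/8)/(y/2) = x/(4y)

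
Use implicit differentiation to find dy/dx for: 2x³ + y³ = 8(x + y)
Differentiate the relation implicitly: treat y = y(x) and apply the chain rule, so every y-derivative picks up a y' = dy/dx factor.

With everything moved to the left-hand side, differentiate term by term:
  d/dx[2x^3] = 6x^2
  d/dx[-8x] = -8
  d/dx[y^3] = 3y^2·y'
  d/dx[-8y] = -8·y'

Separating the contributions that come from x directly and those that come through y:
  without y':      6x^2 - 8
  multiplying y':  3y^2 - 8

so (6x^2 - 8) + (3y^2 - 8)·y' = 0, and therefore
  dy/dx = -(6x^2 - 8)/(3y^2 - 8) = 2(4 - 3x^2)/(3y^2 - 8)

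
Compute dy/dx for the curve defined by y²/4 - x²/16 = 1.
Take d/dx of both sides. Since y is implicitly a function of x, the chain rule attaches a y' = dy/dx factor whenever we differentiate through y.

Set F(x, y) = (left side) − (right side), so the curve is F = 0. Differentiating each term of F:
  d/dx[-x^2/16] = -x/8
  d/dx[y^2/4] = y·y'/2
  d/dx[-1] = 0

Collecting, the y'-free part is the partial derivative in x and the y' coefficient is the partial derivative in y:
  ∂F/∂x = -x/8
  ∂F/∂y = y/2

so d/dx[F(x, y(x))] = ∂F/∂x + (∂F/∂y)·y' = 0. Rearranging,
  dy/dx = -(∂F/∂x)/(∂F/∂y) = -(-x/8)/(y/2) = x/(4y)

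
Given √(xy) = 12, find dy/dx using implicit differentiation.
Apply d/dx to both sides, remembering that y depends on x. Each occurrence of y therefore brings in a y' = dy/dx via the chain rule.

With F(x, y) equal to the left-hand side minus the right, differentiate F term by term:
  d/dx[√(xy)] = √(xy)(x·y'/2 + y/2)/(xy)
  d/dx[-12] = 0
Adding these up, d/dx[F] = 0 becomes
  (√(xy)/(2x)) + (√(xy)/(2y))·y' = 0,
so isolating y',
  dy/dx = -(√(xy)/(2x))/(√(xy)/(2y)) = -y/x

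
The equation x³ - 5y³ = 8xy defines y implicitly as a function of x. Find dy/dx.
Differentiate both sides with respect to x, treating y as y(x). By the chain rule, any term containing y contributes a factor of y' = dy/dx when we differentiate it.

Move every term to one side and write the relation as F(x, y) = 0. Term by term,
  d/dx[x^3] = 3x^2
  d/dx[-8xy] = -8x·y' - 8y
  d/dx[-5y^3] = -15y^2·y'

The pieces without y' make up ∂F/∂x and the coefficient of y' is ∂F/∂y:
  ∂F/∂x = 3x^2 - 8y,
  ∂F/∂y = -8x - 15y^2.

Since d/dx[F] = ∂F/∂x + (∂F/∂y)·y' = 0, solve for y':
  (∂F/∂y)·y' = -∂F/∂x
  dy/dx = -(∂F/∂x)/(∂F/∂y) = -(3x^2 - 8y)/(-8x - 15y^2) = (3x^2 - 8y)/(8x + 15y^2)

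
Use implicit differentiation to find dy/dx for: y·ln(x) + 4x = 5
Differentiate the relation implicitly: treat y = y(x) and apply the chain rule, so every y-derivative picks up a y' = dy/dx factor.

With everything moved to the left-hand side, differentiate term by term:
  d/dx[4x] = 4
  d/dx[y·ln(x)] = y'·ln(x) + y/x
  d/dx[-5] = 0

Separating the contributions that come from x directly and those that come through y:
  without y':      4 + y/x
  multiplying y':  ln(x)

so (4 + y/x) + (ln(x))·y' = 0, and therefore
  dy/dx = -(4 + y/x)/(ln(x))
        = -((4x + y)/x)/(ln(x)) = (-4x - y)/(x·ln(x))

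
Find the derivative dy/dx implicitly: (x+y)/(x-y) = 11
Apply d/dx to both sides, remembering that y depends on x. Each occurrence of y therefore brings in a y' = dy/dx via the chain rule.

With F(x, y) equal to the left-hand side minus the right, differentiate F term by term:
  d/dx[(x + y)/(x - y)] = (y' + 1)/(x - y) + (x + y)(y' - 1)/(x - y)^2
  d/dx[-11] = 0
Adding these up, d/dx[F] = 0 becomes
  (1/(x - y) - (x + y)/(x - y)^2) + (1/(x - y) + (x + y)/(x - y)^2)·y' = 0,
so isolating y',
  dy/dx = -(1/(x - y) - (x + y)/(x - y)^2)/(1/(x - y) + (x + y)/(x - y)^2)
        = -(-2y/(x - y)^2)/(2x/(x - y)^2) = y/x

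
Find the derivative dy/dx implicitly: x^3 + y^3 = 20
Differentiate both sides with respect to x, treating y as y(x). By the chain rule, any term containing y contributes a factor of y' = dy/dx when we differentiate it.

Move every term to one side and write the relation as F(x, y) = 0. Term by term,
  d/dx[x^3] = 3x^2
  d/dx[y^3] = 3y^2·y'
  d/dx[-20] = 0

The pieces without y' make up ∂F/∂x and the coefficient of y' is ∂F/∂y:
  ∂F/∂x = 3x^2,
  ∂F/∂y = 3y^2.

Since d/dx[F] = ∂F/∂x + (∂F/∂y)·y' = 0, solve for y':
  (∂F/∂y)·y' = -∂F/∂x
  dy/dx = -(∂F/∂x)/(∂F/∂y) = -(3x^2)/(3y^2) = -x^2/y^2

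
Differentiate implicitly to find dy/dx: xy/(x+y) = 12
Differentiate the relation implicitly: treat y = y(x) and apply the chain rule, so every y-derivative picks up a y' = dy/dx factor.

With everything moved to the left-hand side, differentiate term by term:
  d/dx[xy/(x + y)] = xy(-y' - 1)/(x + y)^2 + x·y'/(x + y) + y/(x + y)
  d/dx[-12] = 0

Separating the contributions that come from x directly and those that come through y:
  without y':      -xy/(x + y)^2 + y/(x + y)
  multiplying y':  -xy/(x + y)^2 + x/(x + y)

so (-xy/(x + y)^2 + y/(x + y)) + (-xy/(x + y)^2 + x/(x + y))·y' = 0, and therefore
  dy/dx = -(-xy/(x + y)^2 + y/(x + y))/(-xy/(x + y)^2 + x/(x + y))
        = -(y^2/(x + y)^2)/(x^2/(x + y)^2) = -y^2/x^2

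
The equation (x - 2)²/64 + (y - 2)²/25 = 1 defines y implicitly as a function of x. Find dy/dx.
Apply d/dx to both sides, remembering that y depends on x. Each occurrence of y therefore brings in a y' = dy/dx via the chain rule.

With F(x, y) equal to the left-hand side minus the right, differentiate F term by term:
  d/dx[(x - 2)^2/64] = x/32 - 1/16
  d/dx[(y - 2)^2/25] = 2·y'(y - 2)/25
  d/dx[-1] = 0
Adding these up, d/dx[F] = 0 becomes
  (x/32 - 1/16) + (2y/25 - 4/25)·y' = 0,
so isolating y',
  dy/dx = -(x/32 - 1/16)/(2y/25 - 4/25)
        = -((x - 2)/32)/(2(y - 2)/25) = 25(2 - x)/(64(y - 2))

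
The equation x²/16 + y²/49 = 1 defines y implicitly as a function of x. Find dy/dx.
Apply d/dx to both sides, remembering that y depends on x. Each occurrence of y therefore brings in a y' = dy/dx via the chain rule.

With F(x, y) equal to the left-hand side minus the right, differentiate F term by term:
  d/dx[x^2/16] = x/8
  d/dx[y^2/49] = 2y·y'/49
  d/dx[-1] = 0
Adding these up, d/dx[F] = 0 becomes
  (x/8) + (2y/49)·y' = 0,
so isolating y',
  dy/dx = -(x/8)/(2y/49) = -49x/(16y)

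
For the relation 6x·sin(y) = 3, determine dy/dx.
Take d/dx of both sides. Since y is implicitly a function of x, the chain rule attaches a y' = dy/dx factor whenever we differentiate through y.

Set F(x, y) = (left side) − (right side), so the curve is F = 0. Differentiating each term of F:
  d/dx[6x·sin(y)] = 6x·y'·cos(y) + 6sin(y)
  d/dx[-3] = 0

Collecting, the y'-free part is the partial derivative in x and the y' coefficient is the partial derivative in y:
  ∂F/∂x = 6sin(y)
  ∂F/∂y = 6x·cos(y)

so d/dx[F(x, y(x))] = ∂F/∂x + (∂F/∂y)·y' = 0. Rearranging,
  dy/dx = -(∂F/∂x)/(∂F/∂y) = -(6sin(y))/(6x·cos(y)) = -tan(y)/x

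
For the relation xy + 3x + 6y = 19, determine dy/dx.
Differentiate the relation implicitly: treat y = y(x) and apply the chain rule, so every y-derivative picks up a y' = dy/dx factor.

With everything moved to the left-hand side, differentiate term by term:
  d/dx[xy] = x·y' + y
  d/dx[3x] = 3
  d/dx[6y] = 6·y'
  d/dx[-19] = 0

Separating the contributions that come from x directly and those that come through y:
  without y':      y + 3
  multiplying y':  x + 6

so (y + 3) + (x + 6)·y' = 0, and therefore
  dy/dx = -(y + 3)/(x + 6) = (-y - 3)/(x + 6)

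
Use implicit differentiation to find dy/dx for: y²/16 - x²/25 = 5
Differentiate both sides with respect to x, treating y as y(x). By the chain rule, any term containing y contributes a factor of y' = dy/dx when we differentiate it.

Move every term to one side and write the relation as F(x, y) = 0. Term by term,
  d/dx[-x^2/25] = -2x/25
  d/dx[y^2/16] = y·y'/8
  d/dx[-5] = 0

The pieces without y' make up ∂F/∂x and the coefficient of y' is ∂F/∂y:
  ∂F/∂x = -2x/25,
  ∂F/∂y = y/8.

Since d/dx[F] = ∂F/∂x + (∂F/∂y)·y' = 0, solve for y':
  (∂F/∂y)·y' = -∂F/∂x
  dy/dx = -(∂F/∂x)/(∂F/∂y) = -(-2x/25)/(y/8) = 16x/(25y)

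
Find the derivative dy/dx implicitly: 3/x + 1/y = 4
Apply d/dx to both sides, remembering that y depends on x. Each occurrence of y therefore brings in a y' = dy/dx via the chain rule.

With F(x, y) equal to the left-hand side minus the right, differentiate F term by term:
  d/dx[1/y] = -y'/y^2
  d/dx[3/x] = -3/x^2
  d/dx[-4] = 0
Adding these up, d/dx[F] = 0 becomes
  (-3/x^2) + (-1/y^2)·y' = 0,
so isolating y',
  dy/dx = -(-3/x^2)/(-1/y^2) = -3y^2/x^2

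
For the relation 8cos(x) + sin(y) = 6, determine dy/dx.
Differentiate the relation implicitly: treat y = y(x) and apply the chain rule, so every y-derivative picks up a y' = dy/dx factor.

With everything moved to the left-hand side, differentiate term by term:
  d/dx[sin(y)] = y'·cos(y)
  d/dx[8cos(x)] = -8sin(x)
  d/dx[-6] = 0

Separating the contributions that come from x directly and those that come through y:
  without y':      -8sin(x)
  multiplying y':  cos(y)

so (-8sin(x)) + (cos(y))·y' = 0, and therefore
  dy/dx = -(-8sin(x))/(cos(y)) = 8sin(x)/cos(y)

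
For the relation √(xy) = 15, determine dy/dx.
Differentiate the relation implicitly: treat y = y(x) and apply the chain rule, so every y-derivative picks up a y' = dy/dx factor.

With everything moved to the left-hand side, differentiate term by term:
  d/dx[√(xy)] = √(xy)(x·y'/2 + y/2)/(xy)
  d/dx[-15] = 0

Separating the contributions that come from x directly and those that come through y:
  without y':      √(xy)/(2x)
  multiplying y':  √(xy)/(2y)

so (√(xy)/(2x)) + (√(xy)/(2y))·y' = 0, and therefore
  dy/dx = -(√(xy)/(2x))/(√(xy)/(2y)) = -y/x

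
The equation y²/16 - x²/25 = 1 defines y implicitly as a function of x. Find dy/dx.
Differentiate both sides with respect to x, treating y as y(x). By the chain rule, any term containing y contributes a factor of y' = dy/dx when we differentiate it.

Move every term to one side and write the relation as F(x, y) = 0. Term by term,
  d/dx[-x^2/25] = -2x/25
  d/dx[y^2/16] = y·y'/8
  d/dx[-1] = 0

The pieces without y' make up ∂F/∂x and the coefficient of y' is ∂F/∂y:
  ∂F/∂x = -2x/25,
  ∂F/∂y = y/8.

Since d/dx[F] = ∂F/∂x + (∂F/∂y)·y' = 0, solve for y':
  (∂F/∂y)·y' = -∂F/∂x
  dy/dx = -(∂F/∂x)/(∂F/∂y) = -(-2x/25)/(y/8) = 16x/(25y)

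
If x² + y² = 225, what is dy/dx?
Differentiate the relation implicitly: treat y = y(x) and apply the chain rule, so every y-derivative picks up a y' = dy/dx factor.

With everything moved to the left-hand side, differentiate term by term:
  d/dx[x^2] = 2x
  d/dx[y^2] = 2y·y'
  d/dx[-225] = 0

Separating the contributions that come from x directly and those that come through y:
  without y':      2x
  multiplying y':  2y

so (2x) + (2y)·y' = 0, and therefore
  dy/dx = -(2x)/(2y) = -x/y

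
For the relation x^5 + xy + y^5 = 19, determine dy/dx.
Apply d/dx to both sides, remembering that y depends on x. Each occurrence of y therefore brings in a y' = dy/dx via the chain rule.

With F(x, y) equal to the left-hand side minus the right, differentiate F term by term:
  d/dx[x^5] = 5x^4
  d/dx[xy] = x·y' + y
  d/dx[y^5] = 5y^4·y'
  d/dx[-19] = 0
Adding these up, d/dx[F] = 0 becomes
  (5x^4 + y) + (x + 5y^4)·y' = 0,
so isolating y',
  dy/dx = -(5x^4 + y)/(x + 5y^4) = (-5x^4 - y)/(x + 5y^4)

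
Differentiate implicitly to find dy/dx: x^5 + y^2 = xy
Differentiate the relation implicitly: treat y = y(x) and apply the chain rule, so every y-derivative picks up a y' = dy/dx factor.

With everything moved to the left-hand side, differentiate term by term:
  d/dx[x^5] = 5x^4
  d/dx[-xy] = -x·y' - y
  d/dx[y^2] = 2y·y'

Separating the contributions that come from x directly and those that come through y:
  without y':      5x^4 - y
  multiplying y':  -x + 2y

so (5x^4 - y) + (-x + 2y)·y' = 0, and therefore
  dy/dx = -(5x^4 - y)/(-x + 2y) = (5x^4 - y)/(x - 2y)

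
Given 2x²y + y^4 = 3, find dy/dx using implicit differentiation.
Differentiate both sides with respect to x, treating y as y(x). By the chain rule, any term containing y contributes a factor of y' = dy/dx when we differentiate it.

Move every term to one side and write the relation as F(x, y) = 0. Term by term,
  d/dx[2x^2y] = 2x^2·y' + 4xy
  d/dx[y^4] = 4y^3·y'
  d/dx[-3] = 0

The pieces without y' make up ∂F/∂x and the coefficient of y' is ∂F/∂y:
  ∂F/∂x = 4xy,
  ∂F/∂y = 2x^2 + 4y^3.

Since d/dx[F] = ∂F/∂x + (∂F/∂y)·y' = 0, solve for y':
  (∂F/∂y)·y' = -∂F/∂x
  dy/dx = -(∂F/∂x)/(∂F/∂y) = -(4xy)/(2x^2 + 4y^3) = -2xy/(x^2 + 2y^3)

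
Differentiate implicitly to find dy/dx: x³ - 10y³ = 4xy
Differentiate both sides with respect to x, treating y as y(x). By the chain rule, any term containing y contributes a factor of y' = dy/dx when we differentiate it.

Move every term to one side and write the relation as F(x, y) = 0. Term by term,
  d/dx[x^3] = 3x^2
  d/dx[-4xy] = -4x·y' - 4y
  d/dx[-10y^3] = -30y^2·y'

The pieces without y' make up ∂F/∂x and the coefficient of y' is ∂F/∂y:
  ∂F/∂x = 3x^2 - 4y,
  ∂F/∂y = -4x - 30y^2.

Since d/dx[F] = ∂F/∂x + (∂F/∂y)·y' = 0, solve for y':
  (∂F/∂y)·y' = -∂F/∂x
  dy/dx = -(∂F/∂x)/(∂F/∂y) = -(3x^2 - 4y)/(-4x - 30y^2) = (3x^2 - 4y)/(2(2x + 15y^2))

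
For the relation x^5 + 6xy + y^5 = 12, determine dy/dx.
Differentiate both sides with respect to x, treating y as y(x). By the chain rule, any term containing y contributes a factor of y' = dy/dx when we differentiate it.

Move every term to one side and write the relation as F(x, y) = 0. Term by term,
  d/dx[x^5] = 5x^4
  d/dx[6xy] = 6x·y' + 6y
  d/dx[y^5] = 5y^4·y'
  d/dx[-12] = 0

The pieces without y' make up ∂F/∂x and the coefficient of y' is ∂F/∂y:
  ∂F/∂x = 5x^4 + 6y,
  ∂F/∂y = 6x + 5y^4.

Since d/dx[F] = ∂F/∂x + (∂F/∂y)·y' = 0, solve for y':
  (∂F/∂y)·y' = -∂F/∂x
  dy/dx = -(∂F/∂x)/(∂F/∂y) = -(5x^4 + 6y)/(6x + 5y^4) = (-5x^4 - 6y)/(6x + 5y^4)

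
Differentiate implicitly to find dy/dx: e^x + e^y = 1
Apply d/dx to both sides, remembering that y depends on x. Each occurrence of y therefore brings in a y' = dy/dx via the chain rule.

With F(x, y) equal to the left-hand side minus the right, differentiate F term by term:
  d/dx[e^(x)] = e^(x)
  d/dx[e^(y)] = y'·e^(y)
  d/dx[-1] = 0
Adding these up, d/dx[F] = 0 becomes
  (e^(x)) + (e^(y))·y' = 0,
so isolating y',
  dy/dx = -(e^(x))/(e^(y)) = -e^(x - y)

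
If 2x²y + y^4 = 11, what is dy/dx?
Apply d/dx to both sides, remembering that y depends on x. Each occurrence of y therefore brings in a y' = dy/dx via the chain rule.

With F(x, y) equal to the left-hand side minus the right, differentiate F term by term:
  d/dx[2x^2y] = 2x^2·y' + 4xy
  d/dx[y^4] = 4y^3·y'
  d/dx[-11] = 0
Adding these up, d/dx[F] = 0 becomes
  (4xy) + (2x^2 + 4y^3)·y' = 0,
so isolating y',
  dy/dx = -(4xy)/(2x^2 + 4y^3) = -2xy/(x^2 + 2y^3)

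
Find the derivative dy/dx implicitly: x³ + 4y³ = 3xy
Differentiate both sides with respect to x, treating y as y(x). By the chain rule, any term containing y contributes a factor of y' = dy/dx when we differentiate it.

Move every term to one side and write the relation as F(x, y) = 0. Term by term,
  d/dx[x^3] = 3x^2
  d/dx[-3xy] = -3x·y' - 3y
  d/dx[4y^3] = 12y^2·y'

The pieces without y' make up ∂F/∂x and the coefficient of y' is ∂F/∂y:
  ∂F/∂x = 3x^2 - 3y,
  ∂F/∂y = -3x + 12y^2.

Since d/dx[F] = ∂F/∂x + (∂F/∂y)·y' = 0, solve for y':
  (∂F/∂y)·y' = -∂F/∂x
  dy/dx = -(∂F/∂x)/(∂F/∂y) = -(3x^2 - 3y)/(-3x + 12y^2) = (x^2 - y)/(x - 4y^2)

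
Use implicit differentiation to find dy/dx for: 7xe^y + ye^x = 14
Differentiate the relation implicitly: treat y = y(x) and apply the chain rule, so every y-derivative picks up a y' = dy/dx factor.

With everything moved to the left-hand side, differentiate term by term:
  d/dx[7x·e^(y)] = 7x·y'·e^(y) + 7e^(y)
  d/dx[y·e^(x)] = y·e^(x) + y'·e^(x)
  d/dx[-14] = 0

Separating the contributions that come from x directly and those that come through y:
  without y':      y·e^(x) + 7e^(y)
  multiplying y':  7x·e^(y) + e^(x)

so (y·e^(x) + 7e^(y)) + (7x·e^(y) + e^(x))·y' = 0, and therefore
  dy/dx = -(y·e^(x) + 7e^(y))/(7x·e^(y) + e^(x)) = (-y·e^(x) - 7e^(y))/(7x·e^(y) + e^(x))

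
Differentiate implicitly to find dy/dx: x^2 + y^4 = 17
Apply d/dx to both sides, remembering that y depends on x. Each occurrence of y therefore brings in a y' = dy/dx via the chain rule.

With F(x, y) equal to the left-hand side minus the right, differentiate F term by term:
  d/dx[x^2] = 2x
  d/dx[y^4] = 4y^3·y'
  d/dx[-17] = 0
Adding these up, d/dx[F] = 0 becomes
  (2x) + (4y^3)·y' = 0,
so isolating y',
  dy/dx = -(2x)/(4y^3) = -x/(2y^3)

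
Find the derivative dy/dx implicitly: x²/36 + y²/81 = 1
Take d/dx of both sides. Since y is implicitly a function of x, the chain rule attaches a y' = dy/dx factor whenever we differentiate through y.

Set F(x, y) = (left side) − (right side), so the curve is F = 0. Differentiating each term of F:
  d/dx[x^2/36] = x/18
  d/dx[y^2/81] = 2y·y'/81
  d/dx[-1] = 0

Collecting, the y'-free part is the partial derivative in x and the y' coefficient is the partial derivative in y:
  ∂F/∂x = x/18
  ∂F/∂y = 2y/81

so d/dx[F(x, y(x))] = ∂F/∂x + (∂F/∂y)·y' = 0. Rearranging,
  dy/dx = -(∂F/∂x)/(∂F/∂y) = -(x/18)/(2y/81) = -9x/(4y)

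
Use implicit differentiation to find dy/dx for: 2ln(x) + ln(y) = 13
Apply d/dx to both sides, remembering that y depends on x. Each occurrence of y therefore brings in a y' = dy/dx via the chain rule.

With F(x, y) equal to the left-hand side minus the right, differentiate F term by term:
  d/dx[2ln(x)] = 2/x
  d/dx[ln(y)] = y'/y
  d/dx[-13] = 0
Adding these up, d/dx[F] = 0 becomes
  (2/x) + (1/y)·y' = 0,
so isolating y',
  dy/dx = -(2/x)/(1/y) = -2y/x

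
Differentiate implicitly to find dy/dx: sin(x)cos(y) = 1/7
Apply d/dx to both sides, remembering that y depends on x. Each occurrence of y therefore brings in a y' = dy/dx via the chain rule.

With F(x, y) equal to the left-hand side minus the right, differentiate F term by term:
  d/dx[sin(x)·cos(y)] = -y'·sin(x)·sin(y) + cos(x)·cos(y)
  d/dx[-1/7] = 0
Adding these up, d/dx[F] = 0 becomes
  (cos(x)·cos(y)) + (-sin(x)·sin(y))·y' = 0,
so isolating y',
  dy/dx = -(cos(x)·cos(y))/(-sin(x)·sin(y)) = 1/(tan(x)·tan(y))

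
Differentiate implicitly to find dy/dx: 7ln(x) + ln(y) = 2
Take d/dx of both sides. Since y is implicitly a function of x, the chain rule attaches a y' = dy/dx factor whenever we differentiate through y.

Set F(x, y) = (left side) − (right side), so the curve is F = 0. Differentiating each term of F:
  d/dx[7ln(x)] = 7/x
  d/dx[ln(y)] = y'/y
  d/dx[-2] = 0

Collecting, the y'-free part is the partial derivative in x and the y' coefficient is the partial derivative in y:
  ∂F/∂x = 7/x
  ∂F/∂y = 1/y

so d/dx[F(x, y(x))] = ∂F/∂x + (∂F/∂y)·y' = 0. Rearranging,
  dy/dx = -(∂F/∂x)/(∂F/∂y) = -(7/x)/(1/y) = -7y/x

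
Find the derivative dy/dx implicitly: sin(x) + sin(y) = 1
Differentiate the relation implicitly: treat y = y(x) and apply the chain rule, so every y-derivative picks up a y' = dy/dx factor.

With everything moved to the left-hand side, differentiate term by term:
  d/dx[sin(x)] = cos(x)
  d/dx[sin(y)] = y'·cos(y)
  d/dx[-1] = 0

Separating the contributions that come from x directly and those that come through y:
  without y':      cos(x)
  multiplying y':  cos(y)

so (cos(x)) + (cos(y))·y' = 0, and therefore
  dy/dx = -(cos(x))/(cos(y)) = -cos(x)/cos(y)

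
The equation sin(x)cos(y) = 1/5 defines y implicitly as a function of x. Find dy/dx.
Differentiate both sides with respect to x, treating y as y(x). By the chain rule, any term containing y contributes a factor of y' = dy/dx when we differentiate it.

Move every term to one side and write the relation as F(x, y) = 0. Term by term,
  d/dx[sin(x)·cos(y)] = -y'·sin(x)·sin(y) + cos(x)·cos(y)
  d/dx[-1/5] = 0

The pieces without y' make up ∂F/∂x and the coefficient of y' is ∂F/∂y:
  ∂F/∂x = cos(x)·cos(y),
  ∂F/∂y = -sin(x)·sin(y).

Since d/dx[F] = ∂F/∂x + (∂F/∂y)·y' = 0, solve for y':
  (∂F/∂y)·y' = -∂F/∂x
  dy/dx = -(∂F/∂x)/(∂F/∂y) = -(cos(x)·cos(y))/(-sin(x)·sin(y)) = 1/(tan(x)·tan(y))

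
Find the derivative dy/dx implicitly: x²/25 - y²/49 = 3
Differentiate the relation implicitly: treat y = y(x) and apply the chain rule, so every y-derivative picks up a y' = dy/dx factor.

With everything moved to the left-hand side, differentiate term by term:
  d/dx[x^2/25] = 2x/25
  d/dx[-y^2/49] = -2y·y'/49
  d/dx[-3] = 0

Separating the contributions that come from x directly and those that come through y:
  without y':      2x/25
  multiplying y':  -2y/49

so (2x/25) + (-2y/49)·y' = 0, and therefore
  dy/dx = -(2x/25)/(-2y/49) = 49x/(25y)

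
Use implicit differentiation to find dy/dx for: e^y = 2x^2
Differentiate both sides with respect to x, treating y as y(x). By the chain rule, any term containing y contributes a factor of y' = dy/dx when we differentiate it.

Move every term to one side and write the relation as F(x, y) = 0. Term by term,
  d/dx[-2x^2] = -4x
  d/dx[e^(y)] = y'·e^(y)

The pieces without y' make up ∂F/∂x and the coefficient of y' is ∂F/∂y:
  ∂F/∂x = -4x,
  ∂F/∂y = e^(y).

Since d/dx[F] = ∂F/∂x + (∂F/∂y)·y' = 0, solve for y':
  (∂F/∂y)·y' = -∂F/∂x
  dy/dx = -(∂F/∂x)/(∂F/∂y) = -(-4x)/(e^(y)) = 4x·e^(-y)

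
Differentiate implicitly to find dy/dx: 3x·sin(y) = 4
Take d/dx of both sides. Since y is implicitly a function of x, the chain rule attaches a y' = dy/dx factor whenever we differentiate through y.

Set F(x, y) = (left side) − (right side), so the curve is F = 0. Differentiating each term of F:
  d/dx[3x·sin(y)] = 3x·y'·cos(y) + 3sin(y)
  d/dx[-4] = 0

Collecting, the y'-free part is the partial derivative in x and the y' coefficient is the partial derivative in y:
  ∂F/∂x = 3sin(y)
  ∂F/∂y = 3x·cos(y)

so d/dx[F(x, y(x))] = ∂F/∂x + (∂F/∂y)·y' = 0. Rearranging,
  dy/dx = -(∂F/∂x)/(∂F/∂y) = -(3sin(y))/(3x·cos(y)) = -tan(y)/x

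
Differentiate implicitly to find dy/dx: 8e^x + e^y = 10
Take d/dx of both sides. Since y is implicitly a function of x, the chain rule attaches a y' = dy/dx factor whenever we differentiate through y.

Set F(x, y) = (left side) − (right side), so the curve is F = 0. Differentiating each term of F:
  d/dx[8e^(x)] = 8e^(x)
  d/dx[e^(y)] = y'·e^(y)
  d/dx[-10] = 0

Collecting, the y'-free part is the partial derivative in x and the y' coefficient is the partial derivative in y:
  ∂F/∂x = 8e^(x)
  ∂F/∂y = e^(y)

so d/dx[F(x, y(x))] = ∂F/∂x + (∂F/∂y)·y' = 0. Rearranging,
  dy/dx = -(∂F/∂x)/(∂F/∂y) = -(8e^(x))/(e^(y)) = -8e^(x - y)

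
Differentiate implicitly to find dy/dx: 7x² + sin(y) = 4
Differentiate the relation implicitly: treat y = y(x) and apply the chain rule, so every y-derivative picks up a y' = dy/dx factor.

With everything moved to the left-hand side, differentiate term by term:
  d/dx[7x^2] = 14x
  d/dx[sin(y)] = y'·cos(y)
  d/dx[-4] = 0

Separating the contributions that come from x directly and those that come through y:
  without y':      14x
  multiplying y':  cos(y)

so (14x) + (cos(y))·y' = 0, and therefore
  dy/dx = -(14x)/(cos(y)) = -14x/cos(y)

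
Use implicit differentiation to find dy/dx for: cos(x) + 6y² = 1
Differentiate the relation implicitly: treat y = y(x) and apply the chain rule, so every y-derivative picks up a y' = dy/dx factor.

With everything moved to the left-hand side, differentiate term by term:
  d/dx[6y^2] = 12y·y'
  d/dx[cos(x)] = -sin(x)
  d/dx[-1] = 0

Separating the contributions that come from x directly and those that come through y:
  without y':      -sin(x)
  multiplying y':  12y

so (-sin(x)) + (12y)·y' = 0, and therefore
  dy/dx = -(-sin(x))/(12y) = sin(x)/(12y)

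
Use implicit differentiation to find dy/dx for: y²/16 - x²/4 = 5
Differentiate both sides with respect to x, treating y as y(x). By the chain rule, any term containing y contributes a factor of y' = dy/dx when we differentiate it.

Move every term to one side and write the relation as F(x, y) = 0. Term by term,
  d/dx[-x^2/4] = -x/2
  d/dx[y^2/16] = y·y'/8
  d/dx[-5] = 0

The pieces without y' make up ∂F/∂x and the coefficient of y' is ∂F/∂y:
  ∂F/∂x = -x/2,
  ∂F/∂y = y/8.

Since d/dx[F] = ∂F/∂x + (∂F/∂y)·y' = 0, solve for y':
  (∂F/∂y)·y' = -∂F/∂x
  dy/dx = -(∂F/∂x)/(∂F/∂y) = -(-x/2)/(y/8) = 4x/y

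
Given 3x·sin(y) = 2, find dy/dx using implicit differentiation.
Take d/dx of both sides. Since y is implicitly a function of x, the chain rule attaches a y' = dy/dx factor whenever we differentiate through y.

Set F(x, y) = (left side) − (right side), so the curve is F = 0. Differentiating each term of F:
  d/dx[3x·sin(y)] = 3x·y'·cos(y) + 3sin(y)
  d/dx[-2] = 0

Collecting, the y'-free part is the partial derivative in x and the y' coefficient is the partial derivative in y:
  ∂F/∂x = 3sin(y)
  ∂F/∂y = 3x·cos(y)

so d/dx[F(x, y(x))] = ∂F/∂x + (∂F/∂y)·y' = 0. Rearranging,
  dy/dx = -(∂F/∂x)/(∂F/∂y) = -(3sin(y))/(3x·cos(y)) = -tan(y)/x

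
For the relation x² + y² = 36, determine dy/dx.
Apply d/dx to both sides, remembering that y depends on x. Each occurrence of y therefore brings in a y' = dy/dx via the chain rule.

With F(x, y) equal to the left-hand side minus the right, differentiate F term by term:
  d/dx[x^2] = 2x
  d/dx[y^2] = 2y·y'
  d/dx[-36] = 0
Adding these up, d/dx[F] = 0 becomes
  (2x) + (2y)·y' = 0,
so isolating y',
  dy/dx = -(2x)/(2y) = -x/y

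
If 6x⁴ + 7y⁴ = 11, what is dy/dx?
Take d/dx of both sides. Since y is implicitly a function of x, the chain rule attaches a y' = dy/dx factor whenever we differentiate through y.

Set F(x, y) = (left side) − (right side), so the curve is F = 0. Differentiating each term of F:
  d/dx[6x^4] = 24x^3
  d/dx[7y^4] = 28y^3·y'
  d/dx[-11] = 0

Collecting, the y'-free part is the partial derivative in x and the y' coefficient is the partial derivative in y:
  ∂F/∂x = 24x^3
  ∂F/∂y = 28y^3

so d/dx[F(x, y(x))] = ∂F/∂x + (∂F/∂y)·y' = 0. Rearranging,
  dy/dx = -(∂F/∂x)/(∂F/∂y) = -(24x^3)/(28y^3) = -6x^3/(7y^3)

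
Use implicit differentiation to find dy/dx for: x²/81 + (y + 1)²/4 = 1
Differentiate the relation implicitly: treat y = y(x) and apply the chain rule, so every y-derivative picks up a y' = dy/dx factor.

With everything moved to the left-hand side, differentiate term by term:
  d/dx[x^2/81] = 2x/81
  d/dx[(y + 1)^2/4] = y'(y + 1)/2
  d/dx[-1] = 0

Separating the contributions that come from x directly and those that come through y:
  without y':      2x/81
  multiplying y':  y/2 + 1/2

so (2x/81) + (y/2 + 1/2)·y' = 0, and therefore
  dy/dx = -(2x/81)/(y/2 + 1/2)
        = -(2x/81)/((y + 1)/2) = -4x/(81y + 81)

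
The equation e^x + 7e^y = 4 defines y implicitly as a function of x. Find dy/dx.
Take d/dx of both sides. Since y is implicitly a function of x, the chain rule attaches a y' = dy/dx factor whenever we differentiate through y.

Set F(x, y) = (left side) − (right side), so the curve is F = 0. Differentiating each term of F:
  d/dx[e^(x)] = e^(x)
  d/dx[7e^(y)] = 7·y'·e^(y)
  d/dx[-4] = 0

Collecting, the y'-free part is the partial derivative in x and the y' coefficient is the partial derivative in y:
  ∂F/∂x = e^(x)
  ∂F/∂y = 7e^(y)

so d/dx[F(x, y(x))] = ∂F/∂x + (∂F/∂y)·y' = 0. Rearranging,
  dy/dx = -(∂F/∂x)/(∂F/∂y) = -(e^(x))/(7e^(y)) = -e^(x - y)/7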